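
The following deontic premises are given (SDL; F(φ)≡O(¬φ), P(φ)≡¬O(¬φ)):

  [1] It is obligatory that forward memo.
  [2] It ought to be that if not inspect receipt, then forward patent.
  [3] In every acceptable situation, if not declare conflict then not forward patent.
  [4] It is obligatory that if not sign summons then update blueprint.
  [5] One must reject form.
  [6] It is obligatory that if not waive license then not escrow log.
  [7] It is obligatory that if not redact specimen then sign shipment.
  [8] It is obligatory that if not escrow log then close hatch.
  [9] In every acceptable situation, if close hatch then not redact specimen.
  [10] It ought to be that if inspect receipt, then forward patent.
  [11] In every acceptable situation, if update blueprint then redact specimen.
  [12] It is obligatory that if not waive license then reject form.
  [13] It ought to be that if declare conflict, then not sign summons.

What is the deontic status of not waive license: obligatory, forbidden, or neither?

Premises 10 and 2 are O(inspect_receipt → forward_patent) and O(¬inspect_receipt → forward_patent); every ideal world satisfies inspect_receipt or ¬inspect_receipt, so in either case forward_patent holds — hence O(forward_patent).
The contrapositive of premise 3 (O(¬declare_conflict → ¬forward_patent)) is O(forward_patent → declare_conflict), and O(forward_patent) is already established, so O(declare_conflict).
With premise 13, O(declare_conflict → ¬sign_summons), the K-axiom yields O(¬sign_summons).
With premise 4, O(¬sign_summons → update_blueprint), the K-axiom yields O(update_blueprint).
With premise 11, O(update_blueprint → redact_specimen), the K-axiom yields O(redact_specimen).
Premise 9, O(close_hatch → ¬redact_specimen), contraposes to O(redact_specimen → ¬close_hatch); with O(redact_specimen) we get O(¬close_hatch).
The contrapositive of premise 8 (O(¬escrow_log → close_hatch)) is O(¬close_hatch → escrow_log), and O(¬close_hatch) is already established, so O(escrow_log).
Premise 6, O(¬waive_license → ¬escrow_log), contraposes to O(escrow_log → waive_license); with O(escrow_log) we get O(waive_license).
Premises 1, 5, 7, 12 do not contribute to this derivation.
Thus O(waive_license), which is F(¬waive_license): ¬waive_license is forbidden.

Forbidden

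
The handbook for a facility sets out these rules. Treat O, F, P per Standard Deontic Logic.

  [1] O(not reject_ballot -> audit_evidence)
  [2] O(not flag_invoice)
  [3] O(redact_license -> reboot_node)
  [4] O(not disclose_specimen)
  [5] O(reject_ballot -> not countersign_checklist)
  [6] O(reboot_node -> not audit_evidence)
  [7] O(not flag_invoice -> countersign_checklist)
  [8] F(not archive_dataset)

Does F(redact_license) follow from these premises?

Yes

Premise 2 gives O(not flag_invoice).
From O(not flag_invoice) and premise 7, O(not flag_invoice -> countersign_checklist), we obtain O(countersign_checklist).
The contrapositive of premise 5 (O(reject_ballot -> not countersign_checklist)) is O(countersign_checklist -> not reject_ballot), and O(countersign_checklist) is already established, so O(not reject_ballot).
With premise 1, O(not reject_ballot -> audit_evidence), the K-axiom yields O(audit_evidence).
The contrapositive of premise 6 (O(reboot_node -> not audit_evidence)) is O(audit_evidence -> not reboot_node), and O(audit_evidence) is already established, so O(not reboot_node).
The contrapositive of premise 3 (O(redact_license -> reboot_node)) is O(not reboot_node -> not redact_license), and O(not reboot_node) is already established, so O(not redact_license).
Premises 4, 8 do not contribute to this derivation.
So O(not redact_license) holds, i.e. F(redact_license). The claim follows.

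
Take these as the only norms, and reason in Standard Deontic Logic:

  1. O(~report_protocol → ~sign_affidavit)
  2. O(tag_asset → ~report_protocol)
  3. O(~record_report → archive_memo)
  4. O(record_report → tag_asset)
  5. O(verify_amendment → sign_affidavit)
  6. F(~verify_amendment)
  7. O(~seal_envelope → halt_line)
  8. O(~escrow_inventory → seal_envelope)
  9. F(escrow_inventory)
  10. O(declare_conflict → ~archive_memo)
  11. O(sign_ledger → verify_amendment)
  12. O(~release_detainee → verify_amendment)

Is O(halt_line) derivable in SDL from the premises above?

No

Premise 7 is O(~seal_envelope → halt_line), but O(~seal_envelope) is not derivable from the premises, so it does not yield O(halt_line).
No other premise forces O(halt_line). An ideal world satisfying every premise can still have halt_line false, so O(halt_line) is not derivable.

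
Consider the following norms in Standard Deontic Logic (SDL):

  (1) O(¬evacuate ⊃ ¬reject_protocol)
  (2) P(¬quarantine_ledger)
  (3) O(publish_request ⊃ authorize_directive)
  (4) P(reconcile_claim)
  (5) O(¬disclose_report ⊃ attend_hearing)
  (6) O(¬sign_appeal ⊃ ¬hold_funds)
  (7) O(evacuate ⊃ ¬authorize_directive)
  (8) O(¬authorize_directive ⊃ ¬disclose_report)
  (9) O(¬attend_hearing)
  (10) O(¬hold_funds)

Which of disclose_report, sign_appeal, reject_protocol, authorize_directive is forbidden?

reject_protocol

Premise 9 states O(¬attend_hearing) outright.
Premise 5 is O(¬disclose_report ⊃ attend_hearing); contrapositively O(¬attend_hearing ⊃ disclose_report). Since O(¬attend_hearing) holds, K gives O(disclose_report).
The contrapositive of premise 8 (O(¬authorize_directive ⊃ ¬disclose_report)) is O(disclose_report ⊃ authorize_directive), and O(disclose_report) is already established, so O(authorize_directive).
Premise 7, O(evacuate ⊃ ¬authorize_directive), contraposes to O(authorize_directive ⊃ ¬evacuate); with O(authorize_directive) we get O(¬evacuate).
With premise 1, O(¬evacuate ⊃ ¬reject_protocol), the K-axiom yields O(¬reject_protocol).
So O(¬reject_protocol) holds, i.e. reject_protocol is forbidden. None of the other listed options is forbidden under the premises.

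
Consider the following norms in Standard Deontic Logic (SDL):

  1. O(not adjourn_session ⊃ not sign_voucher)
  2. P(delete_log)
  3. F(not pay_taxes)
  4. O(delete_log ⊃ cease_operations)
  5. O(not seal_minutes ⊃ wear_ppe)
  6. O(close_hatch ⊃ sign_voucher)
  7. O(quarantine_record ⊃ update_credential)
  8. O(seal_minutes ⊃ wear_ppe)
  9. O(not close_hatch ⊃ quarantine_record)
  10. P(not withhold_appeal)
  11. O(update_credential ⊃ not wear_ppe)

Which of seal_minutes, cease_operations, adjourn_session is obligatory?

adjourn_session

By case analysis on seal_minutes: premise 8 gives O(seal_minutes ⊃ wear_ppe) and premise 5 gives O(not seal_minutes ⊃ wear_ppe), so O(wear_ppe) either way.
Premise 11 is O(update_credential ⊃ not wear_ppe); contrapositively O(wear_ppe ⊃ not update_credential). Since O(wear_ppe) holds, K gives O(not update_credential).
Premise 7 is O(quarantine_record ⊃ update_credential); contrapositively O(not update_credential ⊃ not quarantine_record). Since O(not update_credential) holds, K gives O(not quarantine_record).
Premise 9, O(not close_hatch ⊃ quarantine_record), contraposes to O(not quarantine_record ⊃ close_hatch); with O(not quarantine_record) we get O(close_hatch).
Applying K to premise 6 (O(close_hatch ⊃ sign_voucher)) and O(close_hatch) yields O(sign_voucher).
The contrapositive of premise 1 (O(not adjourn_session ⊃ not sign_voucher)) is O(sign_voucher ⊃ adjourn_session), and O(sign_voucher) is already established, so O(adjourn_session).
So O(adjourn_session) holds — adjourn_session is obligatory. None of the other listed options is made obligatory by any chain of premises.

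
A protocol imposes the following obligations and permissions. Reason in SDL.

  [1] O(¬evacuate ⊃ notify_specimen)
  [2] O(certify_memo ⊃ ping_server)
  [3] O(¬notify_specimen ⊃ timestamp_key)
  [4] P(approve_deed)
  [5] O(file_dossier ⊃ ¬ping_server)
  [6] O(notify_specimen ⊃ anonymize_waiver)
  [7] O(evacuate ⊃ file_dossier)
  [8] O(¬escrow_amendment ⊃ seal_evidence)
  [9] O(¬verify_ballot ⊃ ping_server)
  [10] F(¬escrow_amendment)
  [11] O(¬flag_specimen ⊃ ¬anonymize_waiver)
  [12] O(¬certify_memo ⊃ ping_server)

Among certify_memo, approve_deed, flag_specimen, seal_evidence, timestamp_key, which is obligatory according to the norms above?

By case analysis on certify_memo: premise 2 gives O(certify_memo ⊃ ping_server) and premise 12 gives O(¬certify_memo ⊃ ping_server), so O(ping_server) either way.
Premise 5 is O(file_dossier ⊃ ¬ping_server); contrapositively O(ping_server ⊃ ¬file_dossier). Since O(ping_server) holds, K gives O(¬file_dossier).
Premise 7, O(evacuate ⊃ file_dossier), contraposes to O(¬file_dossier ⊃ ¬evacuate); with O(¬file_dossier) we get O(¬evacuate).
With premise 1, O(¬evacuate ⊃ notify_specimen), the K-axiom yields O(notify_specimen).
With premise 6, O(notify_specimen ⊃ anonymize_waiver), the K-axiom yields O(anonymize_waiver).
The contrapositive of premise 11 (O(¬flag_specimen ⊃ ¬anonymize_waiver)) is O(anonymize_waiver ⊃ flag_specimen), and O(anonymize_waiver) is already established, so O(flag_specimen).
So O(flag_specimen) holds — flag_specimen is obligatory. None of the other listed options is made obligatory by any chain of premises.

flag_specimen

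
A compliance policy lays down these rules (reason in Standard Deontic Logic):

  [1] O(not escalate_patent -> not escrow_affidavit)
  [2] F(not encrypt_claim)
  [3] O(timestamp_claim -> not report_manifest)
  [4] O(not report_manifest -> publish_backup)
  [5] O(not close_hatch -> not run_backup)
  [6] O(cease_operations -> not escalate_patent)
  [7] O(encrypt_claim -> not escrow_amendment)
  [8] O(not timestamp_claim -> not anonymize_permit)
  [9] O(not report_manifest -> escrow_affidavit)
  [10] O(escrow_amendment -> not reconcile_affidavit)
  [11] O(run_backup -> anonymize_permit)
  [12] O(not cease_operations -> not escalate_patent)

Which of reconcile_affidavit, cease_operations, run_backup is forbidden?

run_backup

Premises 12 and 6 cover both cases: O(not cease_operations -> not escalate_patent) and O(cease_operations -> not escalate_patent). Since not cease_operations ∨ cease_operations is a tautology, O(not escalate_patent) follows.
Applying K to premise 1 (O(not escalate_patent -> not escrow_affidavit)) and O(not escalate_patent) yields O(not escrow_affidavit).
Premise 9 is O(not report_manifest -> escrow_affidavit); contrapositively O(not escrow_affidavit -> report_manifest). Since O(not escrow_affidavit) holds, K gives O(report_manifest).
Premise 3 is O(timestamp_claim -> not report_manifest); contrapositively O(report_manifest -> not timestamp_claim). Since O(report_manifest) holds, K gives O(not timestamp_claim).
Premise 8 is O(not timestamp_claim -> not anonymize_permit); since O(not timestamp_claim), deontic closure gives O(not anonymize_permit).
Premise 11 is O(run_backup -> anonymize_permit); contrapositively O(not anonymize_permit -> not run_backup). Since O(not anonymize_permit) holds, K gives O(not run_backup).
So O(not run_backup) holds, i.e. run_backup is forbidden. None of the other listed options is forbidden under the premises.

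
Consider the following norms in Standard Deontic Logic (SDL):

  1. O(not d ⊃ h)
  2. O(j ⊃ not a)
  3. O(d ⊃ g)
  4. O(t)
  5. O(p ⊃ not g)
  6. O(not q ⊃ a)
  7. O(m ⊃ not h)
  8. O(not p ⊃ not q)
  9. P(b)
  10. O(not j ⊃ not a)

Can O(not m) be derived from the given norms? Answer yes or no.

Premises 10 and 2 cover both cases: O(not j ⊃ not a) and O(j ⊃ not a). Since not j ∨ j is a tautology, O(not a) follows.
The contrapositive of premise 6 (O(not q ⊃ a)) is O(not a ⊃ q), and O(not a) is already established, so O(q).
Premise 8 is O(not p ⊃ not q); contrapositively O(q ⊃ p). Since O(q) holds, K gives O(p).
From O(p) and premise 5, O(p ⊃ not g), we obtain O(not g).
The contrapositive of premise 3 (O(d ⊃ g)) is O(not g ⊃ not d), and O(not g) is already established, so O(not d).
Premise 1 is O(not d ⊃ h); since O(not d), deontic closure gives O(h).
Premise 7 is O(m ⊃ not h); contrapositively O(h ⊃ not m). Since O(h) holds, K gives O(not m).
Premises 4, 9 do not contribute to this derivation.
So O(not m) follows.

Yes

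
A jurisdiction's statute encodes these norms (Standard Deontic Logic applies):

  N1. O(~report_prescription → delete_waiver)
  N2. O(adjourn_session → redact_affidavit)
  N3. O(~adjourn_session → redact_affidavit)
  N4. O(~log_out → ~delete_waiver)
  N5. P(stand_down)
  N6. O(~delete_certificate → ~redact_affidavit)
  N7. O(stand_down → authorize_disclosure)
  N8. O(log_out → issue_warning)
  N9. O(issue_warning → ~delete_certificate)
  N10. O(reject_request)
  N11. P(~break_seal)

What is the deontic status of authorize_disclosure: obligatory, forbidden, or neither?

Neither

Premise 7 is O(stand_down → authorize_disclosure), but O(stand_down) is not derivable from the premises (the permission P(stand_down) asserts only ~O(~stand_down), not O(stand_down)), so it does not yield O(authorize_disclosure).
No premise or chain of K-axiom applications forces O(authorize_disclosure), and none forces O(~authorize_disclosure). So authorize_disclosure is neither obligatory nor forbidden under these norms.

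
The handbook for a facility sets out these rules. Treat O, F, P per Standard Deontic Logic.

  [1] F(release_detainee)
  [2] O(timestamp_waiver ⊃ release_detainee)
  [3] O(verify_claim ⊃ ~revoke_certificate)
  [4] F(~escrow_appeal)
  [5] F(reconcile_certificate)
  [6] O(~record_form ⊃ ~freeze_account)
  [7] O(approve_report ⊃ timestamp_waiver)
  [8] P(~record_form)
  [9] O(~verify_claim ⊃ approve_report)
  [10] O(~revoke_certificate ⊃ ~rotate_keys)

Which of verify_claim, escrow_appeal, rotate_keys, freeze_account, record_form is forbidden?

rotate_keys

Premise 1 is F(release_detainee), i.e. O(~release_detainee).
Premise 2 is O(timestamp_waiver ⊃ release_detainee); contrapositively O(~release_detainee ⊃ ~timestamp_waiver). Since O(~release_detainee) holds, K gives O(~timestamp_waiver).
Premise 7 is O(approve_report ⊃ timestamp_waiver); contrapositively O(~timestamp_waiver ⊃ ~approve_report). Since O(~timestamp_waiver) holds, K gives O(~approve_report).
The contrapositive of premise 9 (O(~verify_claim ⊃ approve_report)) is O(~approve_report ⊃ verify_claim), and O(~approve_report) is already established, so O(verify_claim).
From O(verify_claim) and premise 3, O(verify_claim ⊃ ~revoke_certificate), we obtain O(~revoke_certificate).
Applying K to premise 10 (O(~revoke_certificate ⊃ ~rotate_keys)) and O(~revoke_certificate) yields O(~rotate_keys).
So O(~rotate_keys) holds, i.e. rotate_keys is forbidden. None of the other listed options is forbidden under the premises.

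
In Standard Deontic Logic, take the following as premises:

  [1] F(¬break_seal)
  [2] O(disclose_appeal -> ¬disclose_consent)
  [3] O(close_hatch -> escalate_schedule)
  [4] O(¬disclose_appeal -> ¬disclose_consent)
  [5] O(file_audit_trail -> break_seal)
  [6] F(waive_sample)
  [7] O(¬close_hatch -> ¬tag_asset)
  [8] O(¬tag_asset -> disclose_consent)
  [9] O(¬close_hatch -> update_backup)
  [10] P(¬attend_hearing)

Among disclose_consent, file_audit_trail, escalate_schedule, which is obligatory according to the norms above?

Premises 4 and 2 are O(¬disclose_appeal -> ¬disclose_consent) and O(disclose_appeal -> ¬disclose_consent); every ideal world satisfies ¬disclose_appeal or disclose_appeal, so in either case ¬disclose_consent holds — hence O(¬disclose_consent).
Premise 8, O(¬tag_asset -> disclose_consent), contraposes to O(¬disclose_consent -> tag_asset); with O(¬disclose_consent) we get O(tag_asset).
Premise 7 is O(¬close_hatch -> ¬tag_asset); contrapositively O(tag_asset -> close_hatch). Since O(tag_asset) holds, K gives O(close_hatch).
Premise 3 is O(close_hatch -> escalate_schedule); since O(close_hatch), deontic closure gives O(escalate_schedule).
So O(escalate_schedule) holds — escalate_schedule is obligatory. None of the other listed options is made obligatory by any chain of premises.

escalate_schedule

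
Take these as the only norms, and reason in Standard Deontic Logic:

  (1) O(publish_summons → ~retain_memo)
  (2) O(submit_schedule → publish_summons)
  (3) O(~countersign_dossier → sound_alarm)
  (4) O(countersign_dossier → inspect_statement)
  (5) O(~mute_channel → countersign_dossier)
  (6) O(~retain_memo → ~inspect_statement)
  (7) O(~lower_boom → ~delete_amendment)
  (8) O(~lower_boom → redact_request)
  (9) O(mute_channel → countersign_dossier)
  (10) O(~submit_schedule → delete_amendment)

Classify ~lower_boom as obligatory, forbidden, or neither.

Premises 9 and 5 cover both cases: O(mute_channel → countersign_dossier) and O(~mute_channel → countersign_dossier). Since mute_channel ∨ ~mute_channel is a tautology, O(countersign_dossier) follows.
Applying K to premise 4 (O(countersign_dossier → inspect_statement)) and O(countersign_dossier) yields O(inspect_statement).
Premise 6 is O(~retain_memo → ~inspect_statement); contrapositively O(inspect_statement → retain_memo). Since O(inspect_statement) holds, K gives O(retain_memo).
Premise 1, O(publish_summons → ~retain_memo), contraposes to O(retain_memo → ~publish_summons); with O(retain_memo) we get O(~publish_summons).
Premise 2, O(submit_schedule → publish_summons), contraposes to O(~publish_summons → ~submit_schedule); with O(~publish_summons) we get O(~submit_schedule).
Premise 10 is O(~submit_schedule → delete_amendment); since O(~submit_schedule), deontic closure gives O(delete_amendment).
Premise 7 is O(~lower_boom → ~delete_amendment); contrapositively O(delete_amendment → lower_boom). Since O(delete_amendment) holds, K gives O(lower_boom).
Premises 3, 8 do not contribute to this derivation.
Thus O(lower_boom), which is F(~lower_boom): ~lower_boom is forbidden.

Forbidden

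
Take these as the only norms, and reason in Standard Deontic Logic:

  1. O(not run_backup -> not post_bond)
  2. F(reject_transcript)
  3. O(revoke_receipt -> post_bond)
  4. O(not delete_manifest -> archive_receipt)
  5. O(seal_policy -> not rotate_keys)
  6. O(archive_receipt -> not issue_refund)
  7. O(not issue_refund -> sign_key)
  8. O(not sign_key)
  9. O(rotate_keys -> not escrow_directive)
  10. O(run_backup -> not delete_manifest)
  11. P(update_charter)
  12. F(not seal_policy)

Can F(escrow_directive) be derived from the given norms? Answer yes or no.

Premise 9 is O(rotate_keys -> not escrow_directive), but O(rotate_keys) is not derivable from the premises, so it does not yield O(not escrow_directive).
No other premise forces O(not escrow_directive). An ideal world satisfying every premise can still have escrow_directive true, so F(escrow_directive) is not derivable.

No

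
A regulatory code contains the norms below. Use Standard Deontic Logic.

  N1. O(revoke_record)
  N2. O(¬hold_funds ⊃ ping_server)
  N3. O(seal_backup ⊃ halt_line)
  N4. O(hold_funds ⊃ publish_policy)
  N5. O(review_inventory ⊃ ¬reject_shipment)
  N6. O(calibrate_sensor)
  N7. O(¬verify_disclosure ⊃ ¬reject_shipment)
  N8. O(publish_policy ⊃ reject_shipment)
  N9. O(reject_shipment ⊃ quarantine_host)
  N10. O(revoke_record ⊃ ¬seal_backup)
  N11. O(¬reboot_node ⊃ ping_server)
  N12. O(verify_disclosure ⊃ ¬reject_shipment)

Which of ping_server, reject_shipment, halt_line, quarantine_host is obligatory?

By case analysis on ¬verify_disclosure: premise 7 gives O(¬verify_disclosure ⊃ ¬reject_shipment) and premise 12 gives O(verify_disclosure ⊃ ¬reject_shipment), so O(¬reject_shipment) either way.
The contrapositive of premise 8 (O(publish_policy ⊃ reject_shipment)) is O(¬reject_shipment ⊃ ¬publish_policy), and O(¬reject_shipment) is already established, so O(¬publish_policy).
The contrapositive of premise 4 (O(hold_funds ⊃ publish_policy)) is O(¬publish_policy ⊃ ¬hold_funds), and O(¬publish_policy) is already established, so O(¬hold_funds).
With premise 2, O(¬hold_funds ⊃ ping_server), the K-axiom yields O(ping_server).
So O(ping_server) holds — ping_server is obligatory. None of the other listed options is made obligatory by any chain of premises.

ping_server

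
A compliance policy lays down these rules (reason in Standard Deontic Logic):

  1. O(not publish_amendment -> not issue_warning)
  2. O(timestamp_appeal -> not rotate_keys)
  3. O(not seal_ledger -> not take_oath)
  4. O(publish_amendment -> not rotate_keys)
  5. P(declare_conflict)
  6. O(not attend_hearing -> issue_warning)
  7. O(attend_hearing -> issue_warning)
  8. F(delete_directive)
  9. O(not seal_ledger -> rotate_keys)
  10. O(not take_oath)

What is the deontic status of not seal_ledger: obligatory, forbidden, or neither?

Premises 7 and 6 cover both cases: O(attend_hearing -> issue_warning) and O(not attend_hearing -> issue_warning). Since attend_hearing ∨ not attend_hearing is a tautology, O(issue_warning) follows.
Premise 1 is O(not publish_amendment -> not issue_warning); contrapositively O(issue_warning -> publish_amendment). Since O(issue_warning) holds, K gives O(publish_amendment).
From O(publish_amendment) and premise 4, O(publish_amendment -> not rotate_keys), we obtain O(not rotate_keys).
Premise 9 is O(not seal_ledger -> rotate_keys); contrapositively O(not rotate_keys -> seal_ledger). Since O(not rotate_keys) holds, K gives O(seal_ledger).
Premises 2, 3, 5, 8, 10 do not contribute to this derivation.
Thus O(seal_ledger), which is F(not seal_ledger): not seal_ledger is forbidden.

Forbidden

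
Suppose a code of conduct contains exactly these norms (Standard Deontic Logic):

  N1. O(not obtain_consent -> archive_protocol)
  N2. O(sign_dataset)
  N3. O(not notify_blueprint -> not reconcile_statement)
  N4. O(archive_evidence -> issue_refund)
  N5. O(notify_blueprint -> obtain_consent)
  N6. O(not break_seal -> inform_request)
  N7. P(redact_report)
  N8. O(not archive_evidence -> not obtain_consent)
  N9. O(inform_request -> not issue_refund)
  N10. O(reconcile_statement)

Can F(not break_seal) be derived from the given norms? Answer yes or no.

Yes

Premise 10 gives O(reconcile_statement).
The contrapositive of premise 3 (O(not notify_blueprint -> not reconcile_statement)) is O(reconcile_statement -> notify_blueprint), and O(reconcile_statement) is already established, so O(notify_blueprint).
With premise 5, O(notify_blueprint -> obtain_consent), the K-axiom yields O(obtain_consent).
Premise 8, O(not archive_evidence -> not obtain_consent), contraposes to O(obtain_consent -> archive_evidence); with O(obtain_consent) we get O(archive_evidence).
Premise 4 is O(archive_evidence -> issue_refund); since O(archive_evidence), deontic closure gives O(issue_refund).
The contrapositive of premise 9 (O(inform_request -> not issue_refund)) is O(issue_refund -> not inform_request), and O(issue_refund) is already established, so O(not inform_request).
Premise 6, O(not break_seal -> inform_request), contraposes to O(not inform_request -> break_seal); with O(not inform_request) we get O(break_seal).
Premises 1, 2, 7 do not contribute to this derivation.
So O(break_seal) holds, i.e. F(not break_seal). The claim follows.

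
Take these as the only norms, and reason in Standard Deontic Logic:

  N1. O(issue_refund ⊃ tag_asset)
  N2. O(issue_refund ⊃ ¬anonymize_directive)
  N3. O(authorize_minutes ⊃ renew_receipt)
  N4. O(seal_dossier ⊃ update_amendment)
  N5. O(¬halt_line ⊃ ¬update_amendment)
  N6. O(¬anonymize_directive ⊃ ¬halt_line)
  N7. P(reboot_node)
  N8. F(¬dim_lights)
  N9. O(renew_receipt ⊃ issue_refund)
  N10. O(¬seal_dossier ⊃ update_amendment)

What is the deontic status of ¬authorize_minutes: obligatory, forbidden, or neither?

Obligatory

By case analysis on ¬seal_dossier: premise 10 gives O(¬seal_dossier ⊃ update_amendment) and premise 4 gives O(seal_dossier ⊃ update_amendment), so O(update_amendment) either way.
Premise 5 is O(¬halt_line ⊃ ¬update_amendment); contrapositively O(update_amendment ⊃ halt_line). Since O(update_amendment) holds, K gives O(halt_line).
Premise 6 is O(¬anonymize_directive ⊃ ¬halt_line); contrapositively O(halt_line ⊃ anonymize_directive). Since O(halt_line) holds, K gives O(anonymize_directive).
Premise 2 is O(issue_refund ⊃ ¬anonymize_directive); contrapositively O(anonymize_directive ⊃ ¬issue_refund). Since O(anonymize_directive) holds, K gives O(¬issue_refund).
Premise 9, O(renew_receipt ⊃ issue_refund), contraposes to O(¬issue_refund ⊃ ¬renew_receipt); with O(¬issue_refund) we get O(¬renew_receipt).
Premise 3 is O(authorize_minutes ⊃ renew_receipt); contrapositively O(¬renew_receipt ⊃ ¬authorize_minutes). Since O(¬renew_receipt) holds, K gives O(¬authorize_minutes).
Premises 1, 7, 8 do not contribute to this derivation.
Hence ¬authorize_minutes is obligatory.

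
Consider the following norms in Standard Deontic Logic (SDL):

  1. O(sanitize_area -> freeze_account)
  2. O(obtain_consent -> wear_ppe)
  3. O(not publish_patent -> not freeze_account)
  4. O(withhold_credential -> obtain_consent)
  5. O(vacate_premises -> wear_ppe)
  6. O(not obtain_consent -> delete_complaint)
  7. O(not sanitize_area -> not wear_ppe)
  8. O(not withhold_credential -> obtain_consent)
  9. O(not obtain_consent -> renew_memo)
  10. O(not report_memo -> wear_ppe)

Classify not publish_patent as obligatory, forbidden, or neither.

By case analysis on not withhold_credential: premise 8 gives O(not withhold_credential -> obtain_consent) and premise 4 gives O(withhold_credential -> obtain_consent), so O(obtain_consent) either way.
Applying K to premise 2 (O(obtain_consent -> wear_ppe)) and O(obtain_consent) yields O(wear_ppe).
Premise 7 is O(not sanitize_area -> not wear_ppe); contrapositively O(wear_ppe -> sanitize_area). Since O(wear_ppe) holds, K gives O(sanitize_area).
From O(sanitize_area) and premise 1, O(sanitize_area -> freeze_account), we obtain O(freeze_account).
The contrapositive of premise 3 (O(not publish_patent -> not freeze_account)) is O(freeze_account -> publish_patent), and O(freeze_account) is already established, so O(publish_patent).
Premises 5, 6, 9, 10 do not contribute to this derivation.
Thus O(publish_patent), which is F(not publish_patent): not publish_patent is forbidden.

Forbidden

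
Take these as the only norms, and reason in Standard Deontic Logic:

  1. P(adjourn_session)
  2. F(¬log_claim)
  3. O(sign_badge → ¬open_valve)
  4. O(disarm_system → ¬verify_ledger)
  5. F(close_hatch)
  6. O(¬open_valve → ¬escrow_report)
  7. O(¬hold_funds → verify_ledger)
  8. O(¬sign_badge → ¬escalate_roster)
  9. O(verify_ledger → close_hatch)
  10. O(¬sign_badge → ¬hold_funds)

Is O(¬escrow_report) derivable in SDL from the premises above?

Yes

F(close_hatch) at premise 5 means O(¬close_hatch).
Premise 9 is O(verify_ledger → close_hatch); contrapositively O(¬close_hatch → ¬verify_ledger). Since O(¬close_hatch) holds, K gives O(¬verify_ledger).
The contrapositive of premise 7 (O(¬hold_funds → verify_ledger)) is O(¬verify_ledger → hold_funds), and O(¬verify_ledger) is already established, so O(hold_funds).
The contrapositive of premise 10 (O(¬sign_badge → ¬hold_funds)) is O(hold_funds → sign_badge), and O(hold_funds) is already established, so O(sign_badge).
With premise 3, O(sign_badge → ¬open_valve), the K-axiom yields O(¬open_valve).
Premise 6 is O(¬open_valve → ¬escrow_report); since O(¬open_valve), deontic closure gives O(¬escrow_report).
Premises 1, 2, 4, 8 do not contribute to this derivation.
So O(¬escrow_report) follows.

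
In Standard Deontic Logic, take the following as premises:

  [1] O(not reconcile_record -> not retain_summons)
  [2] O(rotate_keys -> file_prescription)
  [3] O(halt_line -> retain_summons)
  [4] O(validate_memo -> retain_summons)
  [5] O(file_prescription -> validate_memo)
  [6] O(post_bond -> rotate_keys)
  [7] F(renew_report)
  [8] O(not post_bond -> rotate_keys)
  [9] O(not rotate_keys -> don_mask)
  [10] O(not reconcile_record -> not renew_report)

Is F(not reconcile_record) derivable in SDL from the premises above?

Yes

Premises 8 and 6 are O(not post_bond -> rotate_keys) and O(post_bond -> rotate_keys); every ideal world satisfies not post_bond or post_bond, so in either case rotate_keys holds — hence O(rotate_keys).
With premise 2, O(rotate_keys -> file_prescription), the K-axiom yields O(file_prescription).
Premise 5 is O(file_prescription -> validate_memo); since O(file_prescription), deontic closure gives O(validate_memo).
With premise 4, O(validate_memo -> retain_summons), the K-axiom yields O(retain_summons).
Premise 1, O(not reconcile_record -> not retain_summons), contraposes to O(retain_summons -> reconcile_record); with O(retain_summons) we get O(reconcile_record).
Premises 3, 7, 9, 10 do not contribute to this derivation.
So O(reconcile_record) holds, i.e. F(not reconcile_record). The claim follows.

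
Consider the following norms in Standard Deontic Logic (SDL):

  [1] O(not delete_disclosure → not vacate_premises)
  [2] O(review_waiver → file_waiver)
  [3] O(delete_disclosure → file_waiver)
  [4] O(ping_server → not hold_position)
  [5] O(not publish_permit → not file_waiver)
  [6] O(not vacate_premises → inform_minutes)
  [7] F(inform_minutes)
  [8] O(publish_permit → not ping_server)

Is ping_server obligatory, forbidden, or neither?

Forbidden

F(inform_minutes) at premise 7 means O(not inform_minutes).
Premise 6, O(not vacate_premises → inform_minutes), contraposes to O(not inform_minutes → vacate_premises); with O(not inform_minutes) we get O(vacate_premises).
Premise 1, O(not delete_disclosure → not vacate_premises), contraposes to O(vacate_premises → delete_disclosure); with O(vacate_premises) we get O(delete_disclosure).
Applying K to premise 3 (O(delete_disclosure → file_waiver)) and O(delete_disclosure) yields O(file_waiver).
Premise 5, O(not publish_permit → not file_waiver), contraposes to O(file_waiver → publish_permit); with O(file_waiver) we get O(publish_permit).
Premise 8 is O(publish_permit → not ping_server); since O(publish_permit), deontic closure gives O(not ping_server).
Premises 2, 4 do not contribute to this derivation.
Thus O(not ping_server), which is F(ping_server): ping_server is forbidden.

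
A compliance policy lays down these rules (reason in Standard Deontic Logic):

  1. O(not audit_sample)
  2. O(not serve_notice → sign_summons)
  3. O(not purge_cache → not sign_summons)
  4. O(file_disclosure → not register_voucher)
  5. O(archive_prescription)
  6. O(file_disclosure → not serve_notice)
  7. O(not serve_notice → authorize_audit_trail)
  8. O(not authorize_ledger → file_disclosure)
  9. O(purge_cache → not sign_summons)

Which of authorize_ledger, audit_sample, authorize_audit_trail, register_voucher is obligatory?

authorize_ledger

Premises 3 and 9 are O(not purge_cache → not sign_summons) and O(purge_cache → not sign_summons); every ideal world satisfies not purge_cache or purge_cache, so in either case not sign_summons holds — hence O(not sign_summons).
Premise 2 is O(not serve_notice → sign_summons); contrapositively O(not sign_summons → serve_notice). Since O(not sign_summons) holds, K gives O(serve_notice).
Premise 6, O(file_disclosure → not serve_notice), contraposes to O(serve_notice → not file_disclosure); with O(serve_notice) we get O(not file_disclosure).
Premise 8, O(not authorize_ledger → file_disclosure), contraposes to O(not file_disclosure → authorize_ledger); with O(not file_disclosure) we get O(authorize_ledger).
So O(authorize_ledger) holds — authorize_ledger is obligatory. None of the other listed options is made obligatory by any chain of premises.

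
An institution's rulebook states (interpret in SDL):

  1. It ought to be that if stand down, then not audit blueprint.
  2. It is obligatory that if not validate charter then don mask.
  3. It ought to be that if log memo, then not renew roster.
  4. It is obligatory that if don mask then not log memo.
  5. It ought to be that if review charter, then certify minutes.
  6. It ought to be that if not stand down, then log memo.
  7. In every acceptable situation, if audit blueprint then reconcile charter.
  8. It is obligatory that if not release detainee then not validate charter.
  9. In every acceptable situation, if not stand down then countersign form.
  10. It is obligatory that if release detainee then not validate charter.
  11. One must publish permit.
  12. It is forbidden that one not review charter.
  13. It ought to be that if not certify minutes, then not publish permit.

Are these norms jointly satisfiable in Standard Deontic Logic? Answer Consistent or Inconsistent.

Consistent

Premise 13 is O(¬certify_minutes → ¬publish_permit), but O(¬certify_minutes) is not derivable from the premises, so it does not yield O(¬publish_permit).
So O(¬publish_permit) is not derivable, and the apparent clash with O(publish_permit) does not arise.
A world satisfying every obligation exists (e.g. audit_blueprint=false, certify_minutes=true, countersign_form=false, don_mask=true, log_memo=false, publish_permit=true, reconcile_charter=false, release_detainee=false, renew_roster=false, review_charter=true, stand_down=true, validate_charter=false); no atom is both obligatory and forbidden, so the set is consistent.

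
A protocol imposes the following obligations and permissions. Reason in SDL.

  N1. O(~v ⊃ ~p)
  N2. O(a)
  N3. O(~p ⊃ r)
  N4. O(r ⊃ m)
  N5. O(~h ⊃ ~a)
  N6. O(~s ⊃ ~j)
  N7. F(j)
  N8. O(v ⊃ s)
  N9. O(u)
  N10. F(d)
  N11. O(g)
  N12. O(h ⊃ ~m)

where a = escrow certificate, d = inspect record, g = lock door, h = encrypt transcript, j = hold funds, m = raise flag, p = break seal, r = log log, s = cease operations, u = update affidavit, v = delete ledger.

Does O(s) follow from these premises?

Premise 2 states O(a) outright.
The contrapositive of premise 5 (O(~h ⊃ ~a)) is O(a ⊃ h), and O(a) is already established, so O(h).
From O(h) and premise 12, O(h ⊃ ~m), we obtain O(~m).
Premise 4 is O(r ⊃ m); contrapositively O(~m ⊃ ~r). Since O(~m) holds, K gives O(~r).
Premise 3 is O(~p ⊃ r); contrapositively O(~r ⊃ p). Since O(~r) holds, K gives O(p).
The contrapositive of premise 1 (O(~v ⊃ ~p)) is O(p ⊃ v), and O(p) is already established, so O(v).
From O(v) and premise 8, O(v ⊃ s), we obtain O(s).
Premises 6, 7, 9, 10, 11 do not contribute to this derivation.
So O(s) follows.

Yes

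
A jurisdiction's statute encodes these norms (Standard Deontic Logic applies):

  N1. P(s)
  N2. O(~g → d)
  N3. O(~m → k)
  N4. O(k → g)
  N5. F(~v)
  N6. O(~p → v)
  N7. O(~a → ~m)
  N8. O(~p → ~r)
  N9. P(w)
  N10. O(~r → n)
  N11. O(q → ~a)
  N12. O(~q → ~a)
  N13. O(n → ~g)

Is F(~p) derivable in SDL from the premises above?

Yes

By case analysis on q: premise 11 gives O(q → ~a) and premise 12 gives O(~q → ~a), so O(~a) either way.
Applying K to premise 7 (O(~a → ~m)) and O(~a) yields O(~m).
From O(~m) and premise 3, O(~m → k), we obtain O(k).
From O(k) and premise 4, O(k → g), we obtain O(g).
Premise 13, O(n → ~g), contraposes to O(g → ~n); with O(g) we get O(~n).
Premise 10 is O(~r → n); contrapositively O(~n → r). Since O(~n) holds, K gives O(r).
The contrapositive of premise 8 (O(~p → ~r)) is O(r → p), and O(r) is already established, so O(p).
Premises 1, 2, 5, 6, 9 do not contribute to this derivation.
So O(p) holds, i.e. F(~p). The claim follows.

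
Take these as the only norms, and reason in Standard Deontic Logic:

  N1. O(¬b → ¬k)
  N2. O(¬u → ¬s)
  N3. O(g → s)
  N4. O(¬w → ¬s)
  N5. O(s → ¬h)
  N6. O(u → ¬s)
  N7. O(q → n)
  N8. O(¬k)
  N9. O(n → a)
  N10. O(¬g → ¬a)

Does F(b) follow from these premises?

Premise 1 is O(¬b → ¬k); even if O(¬k) held, inferring O(¬b) would be affirming the consequent — invalid.
No other premise forces O(¬b). An ideal world satisfying every premise can still have b true, so F(b) is not derivable.

No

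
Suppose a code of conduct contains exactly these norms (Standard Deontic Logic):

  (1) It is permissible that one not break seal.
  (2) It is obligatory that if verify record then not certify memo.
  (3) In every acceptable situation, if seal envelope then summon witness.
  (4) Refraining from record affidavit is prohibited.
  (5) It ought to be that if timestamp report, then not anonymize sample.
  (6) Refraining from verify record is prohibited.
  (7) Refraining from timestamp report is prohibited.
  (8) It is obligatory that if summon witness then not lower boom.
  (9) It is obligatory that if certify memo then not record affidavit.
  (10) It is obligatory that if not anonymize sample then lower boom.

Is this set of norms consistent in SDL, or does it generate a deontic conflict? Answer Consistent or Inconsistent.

Premise 9 is O(certify_memo → ¬record_affidavit), but O(certify_memo) is not derivable from the premises, so it does not yield O(¬record_affidavit).
So O(¬record_affidavit) is not derivable, and the apparent clash with O(record_affidavit) does not arise.
A world satisfying every obligation exists (e.g. anonymize_sample=false, break_seal=false, certify_memo=false, lower_boom=true, record_affidavit=true, seal_envelope=false, summon_witness=false, timestamp_report=true, verify_record=true); no atom is both obligatory and forbidden, so the set is consistent.

Consistent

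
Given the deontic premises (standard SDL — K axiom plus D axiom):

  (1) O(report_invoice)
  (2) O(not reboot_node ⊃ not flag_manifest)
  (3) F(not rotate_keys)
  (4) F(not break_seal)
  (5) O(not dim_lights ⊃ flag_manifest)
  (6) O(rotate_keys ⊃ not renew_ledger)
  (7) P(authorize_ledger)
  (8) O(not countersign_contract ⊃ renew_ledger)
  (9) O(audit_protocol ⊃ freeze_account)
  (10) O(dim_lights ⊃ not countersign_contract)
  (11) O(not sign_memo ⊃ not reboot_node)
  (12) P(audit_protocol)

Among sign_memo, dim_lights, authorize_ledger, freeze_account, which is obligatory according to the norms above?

sign_memo

Premise 3, F(not rotate_keys), is equivalent to O(rotate_keys).
Premise 6 is O(rotate_keys ⊃ not renew_ledger); since O(rotate_keys), deontic closure gives O(not renew_ledger).
The contrapositive of premise 8 (O(not countersign_contract ⊃ renew_ledger)) is O(not renew_ledger ⊃ countersign_contract), and O(not renew_ledger) is already established, so O(countersign_contract).
Premise 10 is O(dim_lights ⊃ not countersign_contract); contrapositively O(countersign_contract ⊃ not dim_lights). Since O(countersign_contract) holds, K gives O(not dim_lights).
With premise 5, O(not dim_lights ⊃ flag_manifest), the K-axiom yields O(flag_manifest).
Premise 2 is O(not reboot_node ⊃ not flag_manifest); contrapositively O(flag_manifest ⊃ reboot_node). Since O(flag_manifest) holds, K gives O(reboot_node).
Premise 11, O(not sign_memo ⊃ not reboot_node), contraposes to O(reboot_node ⊃ sign_memo); with O(reboot_node) we get O(sign_memo).
So O(sign_memo) holds — sign_memo is obligatory. None of the other listed options is made obligatory by any chain of premises.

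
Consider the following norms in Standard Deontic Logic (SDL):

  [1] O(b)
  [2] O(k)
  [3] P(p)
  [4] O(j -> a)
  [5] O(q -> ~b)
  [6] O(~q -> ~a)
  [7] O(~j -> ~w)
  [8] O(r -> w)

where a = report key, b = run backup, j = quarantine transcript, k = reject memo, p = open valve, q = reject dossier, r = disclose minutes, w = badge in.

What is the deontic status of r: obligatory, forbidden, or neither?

Premise 1 states O(b) outright.
Premise 5 is O(q -> ~b); contrapositively O(b -> ~q). Since O(b) holds, K gives O(~q).
From O(~q) and premise 6, O(~q -> ~a), we obtain O(~a).
Premise 4, O(j -> a), contraposes to O(~a -> ~j); with O(~a) we get O(~j).
Applying K to premise 7 (O(~j -> ~w)) and O(~j) yields O(~w).
The contrapositive of premise 8 (O(r -> w)) is O(~w -> ~r), and O(~w) is already established, so O(~r).
Premises 2, 3 do not contribute to this derivation.
Thus O(~r), which is F(r): r is forbidden.

Forbidden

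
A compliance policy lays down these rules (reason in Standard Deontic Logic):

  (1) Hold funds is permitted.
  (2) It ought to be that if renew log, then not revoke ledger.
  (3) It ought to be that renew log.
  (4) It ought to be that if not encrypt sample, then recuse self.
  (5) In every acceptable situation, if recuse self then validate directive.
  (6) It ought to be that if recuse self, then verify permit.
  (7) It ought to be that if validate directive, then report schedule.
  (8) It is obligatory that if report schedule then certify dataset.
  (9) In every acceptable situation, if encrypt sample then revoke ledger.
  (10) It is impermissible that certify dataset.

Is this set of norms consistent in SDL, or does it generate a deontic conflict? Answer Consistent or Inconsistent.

Inconsistent

Premise 10 is F(certify_dataset), i.e. O(¬certify_dataset).
Premise 8 is O(report_schedule → certify_dataset); contrapositively O(¬certify_dataset → ¬report_schedule). Since O(¬certify_dataset) holds, K gives O(¬report_schedule).
Premise 7, O(validate_directive → report_schedule), contraposes to O(¬report_schedule → ¬validate_directive); with O(¬report_schedule) we get O(¬validate_directive).
The contrapositive of premise 5 (O(recuse_self → validate_directive)) is O(¬validate_directive → ¬recuse_self), and O(¬validate_directive) is already established, so O(¬recuse_self).
Premise 4 is O(¬encrypt_sample → recuse_self); contrapositively O(¬recuse_self → encrypt_sample). Since O(¬recuse_self) holds, K gives O(encrypt_sample).
Applying K to premise 9 (O(encrypt_sample → revoke_ledger)) and O(encrypt_sample) yields O(revoke_ledger).
The contrapositive of premise 2 (O(renew_log → ¬revoke_ledger)) is O(revoke_ledger → ¬renew_log), and O(revoke_ledger) is already established, so O(¬renew_log).
But premise 3 directly asserts O(renew_log).
We now have both O(¬renew_log) and O(renew_log) — renew_log is simultaneously obligatory and forbidden, violating the D-axiom.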